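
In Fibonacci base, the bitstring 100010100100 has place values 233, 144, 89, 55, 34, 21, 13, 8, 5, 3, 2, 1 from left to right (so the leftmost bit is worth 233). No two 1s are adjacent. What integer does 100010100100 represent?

283

Summing the place values of the 1 bits: 233 + 34 + 13 + 3 = 283.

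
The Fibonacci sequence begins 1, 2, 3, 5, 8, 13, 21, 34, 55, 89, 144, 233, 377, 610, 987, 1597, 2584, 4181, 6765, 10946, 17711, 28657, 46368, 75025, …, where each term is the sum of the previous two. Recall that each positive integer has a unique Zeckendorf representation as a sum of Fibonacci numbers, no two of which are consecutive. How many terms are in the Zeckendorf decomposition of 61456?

9

take 46368 (≤ 61456); 61456 − 46368 = 15088
take 10946 (≤ 15088); 15088 − 10946 = 4142
take 2584 (≤ 4142); 4142 − 2584 = 1558
take 987 (≤ 1558); 1558 − 987 = 571
take 377 (≤ 571); 571 − 377 = 194
take 144 (≤ 194); 194 − 144 = 50
take 34 (≤ 50); 50 − 34 = 16
take 13 (≤ 16); 16 − 13 = 3
take 3 (≤ 3); 3 − 3 = 0
61456 = 46368 + 10946 + 2584 + 987 + 377 + 144 + 34 + 13 + 3, which has 9 terms.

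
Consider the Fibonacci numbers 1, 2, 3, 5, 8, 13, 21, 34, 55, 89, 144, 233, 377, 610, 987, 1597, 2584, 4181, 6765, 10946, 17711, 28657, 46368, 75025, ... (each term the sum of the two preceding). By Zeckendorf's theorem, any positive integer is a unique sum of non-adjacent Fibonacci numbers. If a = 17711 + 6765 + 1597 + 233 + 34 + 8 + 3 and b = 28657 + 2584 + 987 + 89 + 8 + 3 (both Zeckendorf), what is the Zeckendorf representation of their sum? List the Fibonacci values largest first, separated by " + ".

The two numbers are 26351 and 32328, so their sum is 58679.
Greedily peel off the largest Fibonacci term at each step:
46368 ≤ 58679 < 75025, so take 46368; remainder 12311
10946 ≤ 12311 < 17711, so take 10946; remainder 1365
987 ≤ 1365 < 1597, so take 987; remainder 378
377 ≤ 378 < 610, so take 377; remainder 1
1 ≤ 1 < 2, so take 1; remainder 0

46368 + 10946 + 987 + 377 + 1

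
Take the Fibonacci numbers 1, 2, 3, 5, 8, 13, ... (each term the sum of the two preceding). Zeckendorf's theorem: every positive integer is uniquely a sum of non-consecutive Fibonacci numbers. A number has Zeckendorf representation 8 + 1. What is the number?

9

8 + 1 = 9.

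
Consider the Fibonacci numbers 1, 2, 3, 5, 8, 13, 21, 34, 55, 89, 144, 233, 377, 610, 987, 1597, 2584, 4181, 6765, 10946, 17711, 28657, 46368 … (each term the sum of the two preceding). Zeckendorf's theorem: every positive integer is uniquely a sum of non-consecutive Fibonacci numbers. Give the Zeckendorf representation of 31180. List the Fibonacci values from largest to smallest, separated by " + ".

Greedily peel off the largest Fibonacci term at each step:
28657 ≤ 31180 < 46368, so take 28657; remainder 2523
1597 ≤ 2523 < 2584, so take 1597; remainder 926
610 ≤ 926 < 987, so take 610; remainder 316
233 ≤ 316 < 377, so take 233; remainder 83
55 ≤ 83 < 89, so take 55; remainder 28
21 ≤ 28 < 34, so take 21; remainder 7
5 ≤ 7 < 8, so take 5; remainder 2
2 ≤ 2 < 3, so take 2; remainder 0
So 31180 = 28657 + 1597 + 610 + 233 + 55 + 21 + 5 + 2, with no two terms consecutive in the sequence.

28657 + 1597 + 610 + 233 + 55 + 21 + 5 + 2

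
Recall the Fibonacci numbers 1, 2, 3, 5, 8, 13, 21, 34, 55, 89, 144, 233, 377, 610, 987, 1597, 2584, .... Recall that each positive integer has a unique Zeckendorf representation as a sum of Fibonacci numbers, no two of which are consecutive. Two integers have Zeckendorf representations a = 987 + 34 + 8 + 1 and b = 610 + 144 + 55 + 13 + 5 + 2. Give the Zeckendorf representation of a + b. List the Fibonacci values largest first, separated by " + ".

1597 + 233 + 21 + 8

The two numbers are 1030 and 829, so their sum is 1859.
1859: greatest Fibonacci not exceeding it is 1597, leaving 262
262: greatest Fibonacci not exceeding it is 233, leaving 29
29: greatest Fibonacci not exceeding it is 21, leaving 8
8: greatest Fibonacci not exceeding it is 8, leaving 0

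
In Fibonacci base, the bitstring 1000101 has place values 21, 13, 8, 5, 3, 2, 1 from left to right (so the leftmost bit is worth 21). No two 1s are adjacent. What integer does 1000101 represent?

25

Summing the place values of the 1 bits: 21 + 3 + 1 = 25.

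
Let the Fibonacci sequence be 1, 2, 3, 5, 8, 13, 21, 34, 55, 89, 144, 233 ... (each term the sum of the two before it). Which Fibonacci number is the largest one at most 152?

144 ≤ 152 < 233, so the largest Fibonacci number not exceeding 152 is 144.

144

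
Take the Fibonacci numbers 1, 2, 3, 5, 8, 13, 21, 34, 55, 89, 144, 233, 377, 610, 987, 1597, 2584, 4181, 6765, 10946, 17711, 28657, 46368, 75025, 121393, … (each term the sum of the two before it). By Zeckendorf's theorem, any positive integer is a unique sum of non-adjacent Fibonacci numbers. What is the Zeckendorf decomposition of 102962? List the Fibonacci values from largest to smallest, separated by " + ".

Greedily peel off the largest Fibonacci term at each step:
largest Fibonacci ≤ 102962 is 75025; 102962 − 75025 = 27937
largest Fibonacci ≤ 27937 is 17711; 27937 − 17711 = 10226
largest Fibonacci ≤ 10226 is 6765; 10226 − 6765 = 3461
largest Fibonacci ≤ 3461 is 2584; 3461 − 2584 = 877
largest Fibonacci ≤ 877 is 610; 877 − 610 = 267
largest Fibonacci ≤ 267 is 233; 267 − 233 = 34
largest Fibonacci ≤ 34 is 34; 34 − 34 = 0
So 102962 = 75025 + 17711 + 6765 + 2584 + 610 + 233 + 34, with no two terms consecutive in the sequence.

75025 + 17711 + 6765 + 2584 + 610 + 233 + 34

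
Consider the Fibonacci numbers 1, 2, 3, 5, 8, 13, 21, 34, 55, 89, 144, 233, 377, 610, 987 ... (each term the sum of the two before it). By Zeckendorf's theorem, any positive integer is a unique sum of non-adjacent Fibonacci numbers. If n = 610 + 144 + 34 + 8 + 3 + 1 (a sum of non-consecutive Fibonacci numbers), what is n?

800

610 + 144 + 34 + 8 + 3 + 1 = 800.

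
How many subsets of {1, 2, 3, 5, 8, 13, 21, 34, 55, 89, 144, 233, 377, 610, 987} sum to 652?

21

Starting from the Zeckendorf form and repeatedly splitting a term F_k into F_{k−1} + F_{k−2} (when neither is already used) reaches every representation.
652 = 610+34+8 = 610+34+5+3 = 610+21+13+8 = … (18 more), for 21 in all.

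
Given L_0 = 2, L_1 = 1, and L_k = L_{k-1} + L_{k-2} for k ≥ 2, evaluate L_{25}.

167761

Iterating the recurrence up to L_{20} = 15127 and L_{19} = 9349:
L_{21} = L_{20} + L_{19} = 15127 + 9349 = 24476
L_{22} = L_{21} + L_{20} = 24476 + 15127 = 39603
L_{23} = L_{22} + L_{21} = 39603 + 24476 = 64079
L_{24} = L_{23} + L_{22} = 64079 + 39603 = 103682
L_{25} = L_{24} + L_{23} = 103682 + 64079 = 167761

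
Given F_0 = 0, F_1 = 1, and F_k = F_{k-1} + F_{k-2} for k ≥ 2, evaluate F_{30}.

832040

Iterating the recurrence up to F_{23} = 28657 and F_{22} = 17711:
F_{24} = F_{23} + F_{22} = 28657 + 17711 = 46368
F_{25} = F_{24} + F_{23} = 46368 + 28657 = 75025
F_{26} = F_{25} + F_{24} = 75025 + 46368 = 121393
F_{27} = F_{26} + F_{25} = 121393 + 75025 = 196418
F_{28} = F_{27} + F_{26} = 196418 + 121393 = 317811
F_{29} = F_{28} + F_{27} = 317811 + 196418 = 514229
F_{30} = F_{29} + F_{28} = 514229 + 317811 = 832040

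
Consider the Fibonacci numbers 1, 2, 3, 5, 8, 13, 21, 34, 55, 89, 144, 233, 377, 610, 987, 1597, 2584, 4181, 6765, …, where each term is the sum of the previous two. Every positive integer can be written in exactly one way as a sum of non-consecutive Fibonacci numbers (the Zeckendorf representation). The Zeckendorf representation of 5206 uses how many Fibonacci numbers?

Repeatedly subtract the largest Fibonacci number that fits:
subtract 4181 from 5206: 1025 remains
subtract 987 from 1025: 38 remains
subtract 34 from 38: 4 remains
subtract 3 from 4: 1 remains
subtract 1 from 1: 0 remains
5206 = 4181 + 987 + 34 + 3 + 1, which has 5 terms.

5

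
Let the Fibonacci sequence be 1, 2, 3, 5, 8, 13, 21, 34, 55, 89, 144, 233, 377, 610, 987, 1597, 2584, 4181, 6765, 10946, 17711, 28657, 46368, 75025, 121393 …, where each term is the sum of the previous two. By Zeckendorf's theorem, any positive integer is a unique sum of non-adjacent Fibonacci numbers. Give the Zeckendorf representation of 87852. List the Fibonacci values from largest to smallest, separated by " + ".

Greedy algorithm:
87852 − 75025 = 12827
12827 − 10946 = 1881
1881 − 1597 = 284
284 − 233 = 51
51 − 34 = 17
17 − 13 = 4
4 − 3 = 1
1 − 1 = 0
So 87852 = 75025 + 10946 + 1597 + 233 + 34 + 13 + 3 + 1, with no two terms consecutive in the sequence.

75025 + 10946 + 1597 + 233 + 34 + 13 + 3 + 1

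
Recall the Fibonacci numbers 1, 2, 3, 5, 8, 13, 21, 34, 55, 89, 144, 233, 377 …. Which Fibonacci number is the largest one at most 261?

233

233 ≤ 261 < 377, so the largest Fibonacci number not exceeding 261 is 233.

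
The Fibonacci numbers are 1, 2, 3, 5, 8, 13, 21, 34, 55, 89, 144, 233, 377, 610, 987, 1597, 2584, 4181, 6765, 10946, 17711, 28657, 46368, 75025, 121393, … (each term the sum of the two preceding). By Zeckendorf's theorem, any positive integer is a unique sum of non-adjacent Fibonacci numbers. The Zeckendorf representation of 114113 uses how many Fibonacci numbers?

8

75025 ≤ 114113 < 121393, so take 75025; remainder 39088
28657 ≤ 39088 < 46368, so take 28657; remainder 10431
6765 ≤ 10431 < 10946, so take 6765; remainder 3666
2584 ≤ 3666 < 4181, so take 2584; remainder 1082
987 ≤ 1082 < 1597, so take 987; remainder 95
89 ≤ 95 < 144, so take 89; remainder 6
5 ≤ 6 < 8, so take 5; remainder 1
1 ≤ 1 < 2, so take 1; remainder 0
114113 = 75025 + 28657 + 6765 + 2584 + 987 + 89 + 5 + 1, which has 8 terms.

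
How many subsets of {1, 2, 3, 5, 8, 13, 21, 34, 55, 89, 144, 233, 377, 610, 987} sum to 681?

Each representation comes from the Zeckendorf form by replacing some F_k with F_{k−1} + F_{k−2} where possible.
681 = 610+55+13+3 = 610+55+13+2+1 = 610+55+8+5+3 = 610+34+21+13+3 = … (20 more), for 24 in all.

24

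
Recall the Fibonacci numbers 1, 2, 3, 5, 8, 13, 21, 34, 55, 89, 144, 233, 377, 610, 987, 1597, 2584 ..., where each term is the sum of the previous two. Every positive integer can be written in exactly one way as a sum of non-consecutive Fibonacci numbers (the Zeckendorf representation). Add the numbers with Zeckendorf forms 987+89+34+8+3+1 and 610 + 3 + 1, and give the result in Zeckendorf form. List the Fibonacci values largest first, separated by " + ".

The two numbers are 1122 and 614, so their sum is 1736.
1736: greatest Fibonacci not exceeding it is 1597, leaving 139
139: greatest Fibonacci not exceeding it is 89, leaving 50
50: greatest Fibonacci not exceeding it is 34, leaving 16
16: greatest Fibonacci not exceeding it is 13, leaving 3
3: greatest Fibonacci not exceeding it is 3, leaving 0

1597 + 89 + 34 + 13 + 3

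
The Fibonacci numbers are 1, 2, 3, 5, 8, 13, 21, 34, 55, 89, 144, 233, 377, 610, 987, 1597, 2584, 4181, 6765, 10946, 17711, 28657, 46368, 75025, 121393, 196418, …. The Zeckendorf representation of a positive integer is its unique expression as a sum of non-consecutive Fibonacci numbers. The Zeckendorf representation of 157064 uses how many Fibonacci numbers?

Greedy algorithm:
157064: greatest Fibonacci not exceeding it is 121393, leaving 35671
35671: greatest Fibonacci not exceeding it is 28657, leaving 7014
7014: greatest Fibonacci not exceeding it is 6765, leaving 249
249: greatest Fibonacci not exceeding it is 233, leaving 16
16: greatest Fibonacci not exceeding it is 13, leaving 3
3: greatest Fibonacci not exceeding it is 3, leaving 0
157064 = 121393 + 28657 + 6765 + 233 + 13 + 3, which has 6 terms.

6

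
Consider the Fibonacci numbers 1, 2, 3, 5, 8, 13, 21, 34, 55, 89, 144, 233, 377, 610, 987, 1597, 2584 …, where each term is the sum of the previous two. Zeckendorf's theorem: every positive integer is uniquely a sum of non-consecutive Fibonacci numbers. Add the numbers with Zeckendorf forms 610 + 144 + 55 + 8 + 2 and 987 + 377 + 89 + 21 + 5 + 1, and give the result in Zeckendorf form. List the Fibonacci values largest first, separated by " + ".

The two numbers are 819 and 1480, so their sum is 2299.
Greedy algorithm:
take 1597 (≤ 2299); 2299 − 1597 = 702
take 610 (≤ 702); 702 − 610 = 92
take 89 (≤ 92); 92 − 89 = 3
take 3 (≤ 3); 3 − 3 = 0

1597 + 610 + 89 + 3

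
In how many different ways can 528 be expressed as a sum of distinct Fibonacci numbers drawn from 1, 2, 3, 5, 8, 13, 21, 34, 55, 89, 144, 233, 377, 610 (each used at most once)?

Each representation comes from the Zeckendorf form by replacing some F_k with F_{k−1} + F_{k−2} where possible.
528 = 377+144+5+2 = 377+89+55+5+2 = 377+89+34+21+5+2 = … (4 more), for 7 in all.

7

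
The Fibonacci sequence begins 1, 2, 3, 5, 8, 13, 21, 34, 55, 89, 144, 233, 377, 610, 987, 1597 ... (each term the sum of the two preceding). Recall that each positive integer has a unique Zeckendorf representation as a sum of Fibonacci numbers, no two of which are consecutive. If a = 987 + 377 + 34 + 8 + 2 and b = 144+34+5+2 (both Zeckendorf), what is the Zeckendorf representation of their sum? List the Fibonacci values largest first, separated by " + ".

The two numbers are 1408 and 185, so their sum is 1593.
Repeatedly subtract the largest Fibonacci number that fits:
largest Fibonacci ≤ 1593 is 987; 1593 − 987 = 606
largest Fibonacci ≤ 606 is 377; 606 − 377 = 229
largest Fibonacci ≤ 229 is 144; 229 − 144 = 85
largest Fibonacci ≤ 85 is 55; 85 − 55 = 30
largest Fibonacci ≤ 30 is 21; 30 − 21 = 9
largest Fibonacci ≤ 9 is 8; 9 − 8 = 1
largest Fibonacci ≤ 1 is 1; 1 − 1 = 0

987 + 377 + 144 + 55 + 21 + 8 + 1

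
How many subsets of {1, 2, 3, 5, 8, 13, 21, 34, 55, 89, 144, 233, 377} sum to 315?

315 = 233+55+21+5+1 = 233+55+21+3+2+1 = 233+55+13+8+5+1 = … (9 more), for 12 in all.

12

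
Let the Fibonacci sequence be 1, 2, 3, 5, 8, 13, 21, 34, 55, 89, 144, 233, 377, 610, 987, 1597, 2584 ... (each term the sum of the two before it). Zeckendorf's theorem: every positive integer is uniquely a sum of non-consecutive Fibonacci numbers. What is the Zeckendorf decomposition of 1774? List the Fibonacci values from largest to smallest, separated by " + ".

1597 + 144 + 21 + 8 + 3 + 1

1774: greatest Fibonacci not exceeding it is 1597, leaving 177
177: greatest Fibonacci not exceeding it is 144, leaving 33
33: greatest Fibonacci not exceeding it is 21, leaving 12
12: greatest Fibonacci not exceeding it is 8, leaving 4
4: greatest Fibonacci not exceeding it is 3, leaving 1
1: greatest Fibonacci not exceeding it is 1, leaving 0
So 1774 = 1597 + 144 + 21 + 8 + 3 + 1, with no two terms consecutive in the sequence.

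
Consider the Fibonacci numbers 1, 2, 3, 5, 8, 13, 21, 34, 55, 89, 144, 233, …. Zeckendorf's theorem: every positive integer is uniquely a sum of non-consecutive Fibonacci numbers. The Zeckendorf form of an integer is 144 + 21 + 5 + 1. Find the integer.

171

144 + 21 + 5 + 1 = 171.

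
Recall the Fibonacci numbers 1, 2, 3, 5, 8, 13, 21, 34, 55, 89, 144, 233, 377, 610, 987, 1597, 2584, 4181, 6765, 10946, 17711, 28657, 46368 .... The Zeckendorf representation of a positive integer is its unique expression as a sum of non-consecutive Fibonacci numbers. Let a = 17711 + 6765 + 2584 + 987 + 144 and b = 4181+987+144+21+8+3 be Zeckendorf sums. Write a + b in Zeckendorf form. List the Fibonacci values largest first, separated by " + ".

The two numbers are 28191 and 5344, so their sum is 33535.
Greedily peel off the largest Fibonacci term at each step:
take 28657 (≤ 33535); 33535 − 28657 = 4878
take 4181 (≤ 4878); 4878 − 4181 = 697
take 610 (≤ 697); 697 − 610 = 87
take 55 (≤ 87); 87 − 55 = 32
take 21 (≤ 32); 32 − 21 = 11
take 8 (≤ 11); 11 − 8 = 3
take 3 (≤ 3); 3 − 3 = 0

28657 + 4181 + 610 + 55 + 21 + 8 + 3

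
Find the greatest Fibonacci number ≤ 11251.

10946 ≤ 11251 < 17711, so the largest Fibonacci number not exceeding 11251 is 10946.

10946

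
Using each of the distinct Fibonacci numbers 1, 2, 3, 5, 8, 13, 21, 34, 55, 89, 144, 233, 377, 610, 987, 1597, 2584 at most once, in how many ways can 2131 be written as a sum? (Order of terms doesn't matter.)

30

Each representation comes from the Zeckendorf form by replacing some F_k with F_{k−1} + F_{k−2} where possible.
2131 = 1597+377+144+13 = 1597+377+144+8+5 = 1597+377+89+55+13 = … (27 more), for 30 in all.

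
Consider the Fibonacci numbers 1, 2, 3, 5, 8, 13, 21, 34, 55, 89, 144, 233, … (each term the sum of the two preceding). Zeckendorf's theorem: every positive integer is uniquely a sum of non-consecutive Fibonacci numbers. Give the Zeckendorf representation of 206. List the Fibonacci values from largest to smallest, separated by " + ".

Greedily peel off the largest Fibonacci term at each step:
largest Fibonacci ≤ 206 is 144; 206 − 144 = 62
largest Fibonacci ≤ 62 is 55; 62 − 55 = 7
largest Fibonacci ≤ 7 is 5; 7 − 5 = 2
largest Fibonacci ≤ 2 is 2; 2 − 2 = 0
So 206 = 144 + 55 + 5 + 2, with no two terms consecutive in the sequence.

144 + 55 + 5 + 2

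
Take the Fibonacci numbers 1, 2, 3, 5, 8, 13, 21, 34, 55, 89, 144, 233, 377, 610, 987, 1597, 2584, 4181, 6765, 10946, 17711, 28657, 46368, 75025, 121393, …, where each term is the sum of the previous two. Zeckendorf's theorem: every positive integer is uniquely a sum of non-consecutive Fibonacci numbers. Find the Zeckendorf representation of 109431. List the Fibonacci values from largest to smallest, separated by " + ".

75025 + 28657 + 4181 + 987 + 377 + 144 + 55 + 5

Greedy algorithm:
subtract 75025 from 109431: 34406 remains
subtract 28657 from 34406: 5749 remains
subtract 4181 from 5749: 1568 remains
subtract 987 from 1568: 581 remains
subtract 377 from 581: 204 remains
subtract 144 from 204: 60 remains
subtract 55 from 60: 5 remains
subtract 5 from 5: 0 remains
So 109431 = 75025 + 28657 + 4181 + 987 + 377 + 144 + 55 + 5, with no two terms consecutive in the sequence.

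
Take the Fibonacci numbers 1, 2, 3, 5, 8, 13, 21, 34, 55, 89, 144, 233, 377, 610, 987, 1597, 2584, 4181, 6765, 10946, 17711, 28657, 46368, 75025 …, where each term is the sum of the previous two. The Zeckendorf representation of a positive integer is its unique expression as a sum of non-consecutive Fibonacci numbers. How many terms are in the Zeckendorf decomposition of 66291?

Repeatedly subtract the largest Fibonacci number that fits:
46368 ≤ 66291 < 75025, so take 46368; remainder 19923
17711 ≤ 19923 < 28657, so take 17711; remainder 2212
1597 ≤ 2212 < 2584, so take 1597; remainder 615
610 ≤ 615 < 987, so take 610; remainder 5
5 ≤ 5 < 8, so take 5; remainder 0
66291 = 46368 + 17711 + 1597 + 610 + 5, which has 5 terms.

5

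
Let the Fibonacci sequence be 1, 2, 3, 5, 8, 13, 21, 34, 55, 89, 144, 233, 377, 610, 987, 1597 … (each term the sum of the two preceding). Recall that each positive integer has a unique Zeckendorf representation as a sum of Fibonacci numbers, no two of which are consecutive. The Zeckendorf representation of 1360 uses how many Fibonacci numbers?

7

987 ≤ 1360 < 1597, so take 987; remainder 373
233 ≤ 373 < 377, so take 233; remainder 140
89 ≤ 140 < 144, so take 89; remainder 51
34 ≤ 51 < 55, so take 34; remainder 17
13 ≤ 17 < 21, so take 13; remainder 4
3 ≤ 4 < 5, so take 3; remainder 1
1 ≤ 1 < 2, so take 1; remainder 0
1360 = 987 + 233 + 89 + 34 + 13 + 3 + 1, which has 7 terms.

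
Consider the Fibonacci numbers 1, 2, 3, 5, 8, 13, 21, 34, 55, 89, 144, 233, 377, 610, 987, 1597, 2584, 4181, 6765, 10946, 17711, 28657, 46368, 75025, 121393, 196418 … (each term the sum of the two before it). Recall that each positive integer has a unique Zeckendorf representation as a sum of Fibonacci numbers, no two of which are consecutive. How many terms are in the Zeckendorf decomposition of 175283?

6

largest Fibonacci ≤ 175283 is 121393; 175283 − 121393 = 53890
largest Fibonacci ≤ 53890 is 46368; 53890 − 46368 = 7522
largest Fibonacci ≤ 7522 is 6765; 7522 − 6765 = 757
largest Fibonacci ≤ 757 is 610; 757 − 610 = 147
largest Fibonacci ≤ 147 is 144; 147 − 144 = 3
largest Fibonacci ≤ 3 is 3; 3 − 3 = 0
175283 = 121393 + 46368 + 6765 + 610 + 144 + 3, which has 6 terms.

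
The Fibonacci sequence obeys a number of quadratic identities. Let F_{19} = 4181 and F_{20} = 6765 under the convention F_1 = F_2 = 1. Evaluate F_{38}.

By the doubling identity F_{2k} = F_k(2F_{k+1} − F_k): F_{38} = 4181·(2·6765 − 4181) = 4181·9349 = 39088169.

39088169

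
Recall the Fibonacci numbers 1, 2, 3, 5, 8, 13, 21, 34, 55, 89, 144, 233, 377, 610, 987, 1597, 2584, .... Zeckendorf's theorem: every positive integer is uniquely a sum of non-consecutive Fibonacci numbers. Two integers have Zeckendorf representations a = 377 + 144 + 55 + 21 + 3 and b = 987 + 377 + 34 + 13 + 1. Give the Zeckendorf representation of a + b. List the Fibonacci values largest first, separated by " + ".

The two numbers are 600 and 1412, so their sum is 2012.
Greedy algorithm:
2012 − 1597 = 415
415 − 377 = 38
38 − 34 = 4
4 − 3 = 1
1 − 1 = 0

1597 + 377 + 34 + 3 + 1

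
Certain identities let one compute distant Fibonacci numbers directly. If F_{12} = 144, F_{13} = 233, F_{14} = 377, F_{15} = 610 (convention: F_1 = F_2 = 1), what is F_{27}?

By the addition formula F_{m+n} = F_m F_{n+1} + F_{m−1} F_n with m=13, n=14: F_{27} = 233·610 + 144·377 = 142130 + 54288 = 196418.

196418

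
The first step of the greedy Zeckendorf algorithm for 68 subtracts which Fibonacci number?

55 ≤ 68 < 89, so the largest Fibonacci number not exceeding 68 is 55.

55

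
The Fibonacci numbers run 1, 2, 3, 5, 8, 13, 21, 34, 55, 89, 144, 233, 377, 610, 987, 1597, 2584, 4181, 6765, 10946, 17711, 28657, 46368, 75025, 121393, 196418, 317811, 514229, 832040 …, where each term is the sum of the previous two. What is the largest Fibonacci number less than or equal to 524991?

514229

514229 ≤ 524991 < 832040, so the largest Fibonacci number not exceeding 524991 is 514229.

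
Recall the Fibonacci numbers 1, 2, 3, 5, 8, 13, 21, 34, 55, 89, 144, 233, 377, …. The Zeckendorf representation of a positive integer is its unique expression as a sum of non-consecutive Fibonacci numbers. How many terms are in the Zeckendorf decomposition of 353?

5

Greedily peel off the largest Fibonacci term at each step:
largest Fibonacci ≤ 353 is 233; 353 − 233 = 120
largest Fibonacci ≤ 120 is 89; 120 − 89 = 31
largest Fibonacci ≤ 31 is 21; 31 − 21 = 10
largest Fibonacci ≤ 10 is 8; 10 − 8 = 2
largest Fibonacci ≤ 2 is 2; 2 − 2 = 0
353 = 233 + 89 + 21 + 8 + 2, which has 5 terms.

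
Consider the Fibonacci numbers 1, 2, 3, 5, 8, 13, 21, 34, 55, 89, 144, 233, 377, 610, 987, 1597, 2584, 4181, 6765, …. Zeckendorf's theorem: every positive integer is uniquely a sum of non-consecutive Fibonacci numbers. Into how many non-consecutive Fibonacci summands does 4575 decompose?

5

Greedy algorithm:
4181 ≤ 4575 < 6765, so take 4181; remainder 394
377 ≤ 394 < 610, so take 377; remainder 17
13 ≤ 17 < 21, so take 13; remainder 4
3 ≤ 4 < 5, so take 3; remainder 1
1 ≤ 1 < 2, so take 1; remainder 0
4575 = 4181 + 377 + 13 + 3 + 1, which has 5 terms.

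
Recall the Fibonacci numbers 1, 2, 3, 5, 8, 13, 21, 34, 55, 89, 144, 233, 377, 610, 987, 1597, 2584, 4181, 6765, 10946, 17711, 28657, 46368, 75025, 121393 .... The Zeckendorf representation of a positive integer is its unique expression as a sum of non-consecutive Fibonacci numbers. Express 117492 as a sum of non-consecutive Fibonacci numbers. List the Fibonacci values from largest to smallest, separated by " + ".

Greedy algorithm:
take 75025 (≤ 117492); 117492 − 75025 = 42467
take 28657 (≤ 42467); 42467 − 28657 = 13810
take 10946 (≤ 13810); 13810 − 10946 = 2864
take 2584 (≤ 2864); 2864 − 2584 = 280
take 233 (≤ 280); 280 − 233 = 47
take 34 (≤ 47); 47 − 34 = 13
take 13 (≤ 13); 13 − 13 = 0
So 117492 = 75025 + 28657 + 10946 + 2584 + 233 + 34 + 13, with no two terms consecutive in the sequence.

75025 + 28657 + 10946 + 2584 + 233 + 34 + 13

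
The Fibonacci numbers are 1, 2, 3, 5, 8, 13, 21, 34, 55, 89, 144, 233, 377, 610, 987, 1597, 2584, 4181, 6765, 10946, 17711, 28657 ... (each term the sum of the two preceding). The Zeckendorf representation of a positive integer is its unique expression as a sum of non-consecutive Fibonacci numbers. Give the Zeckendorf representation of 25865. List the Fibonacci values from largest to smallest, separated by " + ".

17711 ≤ 25865 < 28657, so take 17711; remainder 8154
6765 ≤ 8154 < 10946, so take 6765; remainder 1389
987 ≤ 1389 < 1597, so take 987; remainder 402
377 ≤ 402 < 610, so take 377; remainder 25
21 ≤ 25 < 34, so take 21; remainder 4
3 ≤ 4 < 5, so take 3; remainder 1
1 ≤ 1 < 2, so take 1; remainder 0
So 25865 = 17711 + 6765 + 987 + 377 + 21 + 3 + 1, with no two terms consecutive in the sequence.

17711 + 6765 + 987 + 377 + 21 + 3 + 1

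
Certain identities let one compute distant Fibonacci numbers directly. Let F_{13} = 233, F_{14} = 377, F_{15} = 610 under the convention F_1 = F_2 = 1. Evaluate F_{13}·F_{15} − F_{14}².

233·610 − 377² = 142130 − 142129 = 1. (Cassini's identity: F_{k−1}F_{k+1} − F_k² = (−1)^k.)

1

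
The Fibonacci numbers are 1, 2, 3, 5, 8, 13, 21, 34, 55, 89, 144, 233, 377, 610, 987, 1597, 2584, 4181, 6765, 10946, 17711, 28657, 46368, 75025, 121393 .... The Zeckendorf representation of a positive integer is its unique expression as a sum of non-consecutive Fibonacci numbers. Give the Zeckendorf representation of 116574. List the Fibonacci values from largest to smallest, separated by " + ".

Greedy algorithm:
116574: greatest Fibonacci not exceeding it is 75025, leaving 41549
41549: greatest Fibonacci not exceeding it is 28657, leaving 12892
12892: greatest Fibonacci not exceeding it is 10946, leaving 1946
1946: greatest Fibonacci not exceeding it is 1597, leaving 349
349: greatest Fibonacci not exceeding it is 233, leaving 116
116: greatest Fibonacci not exceeding it is 89, leaving 27
27: greatest Fibonacci not exceeding it is 21, leaving 6
6: greatest Fibonacci not exceeding it is 5, leaving 1
1: greatest Fibonacci not exceeding it is 1, leaving 0
So 116574 = 75025 + 28657 + 10946 + 1597 + 233 + 89 + 21 + 5 + 1, with no two terms consecutive in the sequence.

75025 + 28657 + 10946 + 1597 + 233 + 89 + 21 + 5 + 1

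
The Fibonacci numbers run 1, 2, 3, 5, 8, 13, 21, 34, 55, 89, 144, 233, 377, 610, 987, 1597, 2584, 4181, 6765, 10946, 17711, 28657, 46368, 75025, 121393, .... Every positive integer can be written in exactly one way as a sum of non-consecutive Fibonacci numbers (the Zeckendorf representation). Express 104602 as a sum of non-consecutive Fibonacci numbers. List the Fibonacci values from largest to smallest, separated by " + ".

75025 + 28657 + 610 + 233 + 55 + 21 + 1

Greedy algorithm:
104602 − 75025 = 29577
29577 − 28657 = 920
920 − 610 = 310
310 − 233 = 77
77 − 55 = 22
22 − 21 = 1
1 − 1 = 0
So 104602 = 75025 + 28657 + 610 + 233 + 55 + 21 + 1, with no two terms consecutive in the sequence.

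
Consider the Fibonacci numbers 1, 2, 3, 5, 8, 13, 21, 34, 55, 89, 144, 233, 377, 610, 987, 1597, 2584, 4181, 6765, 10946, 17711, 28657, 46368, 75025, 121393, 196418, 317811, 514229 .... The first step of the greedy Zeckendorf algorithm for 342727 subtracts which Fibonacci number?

317811

317811 ≤ 342727 < 514229, so the largest Fibonacci number not exceeding 342727 is 317811.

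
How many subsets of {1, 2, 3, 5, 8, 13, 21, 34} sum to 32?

32 = 21+8+3 = 21+8+2+1 = 21+5+3+2+1 = 13+8+5+3+2+1 — 4 representations.

4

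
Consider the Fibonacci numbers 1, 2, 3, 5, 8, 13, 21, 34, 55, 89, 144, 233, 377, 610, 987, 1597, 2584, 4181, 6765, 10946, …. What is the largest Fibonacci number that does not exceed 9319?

6765 ≤ 9319 < 10946, so the largest Fibonacci number not exceeding 9319 is 6765.

6765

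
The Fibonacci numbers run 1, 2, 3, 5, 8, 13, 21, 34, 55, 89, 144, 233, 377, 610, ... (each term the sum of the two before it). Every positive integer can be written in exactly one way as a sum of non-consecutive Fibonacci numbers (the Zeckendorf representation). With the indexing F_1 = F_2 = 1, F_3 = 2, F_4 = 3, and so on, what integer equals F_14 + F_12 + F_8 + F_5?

547

F_14 + F_12 + F_8 + F_5 = 377 + 144 + 21 + 5 = 547.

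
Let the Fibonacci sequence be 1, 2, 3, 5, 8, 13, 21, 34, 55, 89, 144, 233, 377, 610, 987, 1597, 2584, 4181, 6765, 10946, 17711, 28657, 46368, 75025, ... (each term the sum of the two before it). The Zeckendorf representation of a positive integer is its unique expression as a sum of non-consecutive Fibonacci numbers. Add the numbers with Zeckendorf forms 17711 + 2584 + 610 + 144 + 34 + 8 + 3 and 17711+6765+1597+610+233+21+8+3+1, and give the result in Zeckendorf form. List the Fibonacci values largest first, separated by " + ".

46368 + 1597 + 55 + 21 + 2

The two numbers are 21094 and 26949, so their sum is 48043.
Greedily peel off the largest Fibonacci term at each step:
48043: greatest Fibonacci not exceeding it is 46368, leaving 1675
1675: greatest Fibonacci not exceeding it is 1597, leaving 78
78: greatest Fibonacci not exceeding it is 55, leaving 23
23: greatest Fibonacci not exceeding it is 21, leaving 2
2: greatest Fibonacci not exceeding it is 2, leaving 0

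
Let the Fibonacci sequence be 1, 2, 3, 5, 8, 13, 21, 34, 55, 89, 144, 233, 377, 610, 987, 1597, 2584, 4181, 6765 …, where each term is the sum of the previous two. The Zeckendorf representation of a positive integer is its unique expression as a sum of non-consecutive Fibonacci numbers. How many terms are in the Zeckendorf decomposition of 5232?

5

4181 ≤ 5232 < 6765, so take 4181; remainder 1051
987 ≤ 1051 < 1597, so take 987; remainder 64
55 ≤ 64 < 89, so take 55; remainder 9
8 ≤ 9 < 13, so take 8; remainder 1
1 ≤ 1 < 2, so take 1; remainder 0
5232 = 4181 + 987 + 55 + 8 + 1, which has 5 terms.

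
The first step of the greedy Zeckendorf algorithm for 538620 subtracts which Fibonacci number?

514229 ≤ 538620 < 832040, so the largest Fibonacci number not exceeding 538620 is 514229.

514229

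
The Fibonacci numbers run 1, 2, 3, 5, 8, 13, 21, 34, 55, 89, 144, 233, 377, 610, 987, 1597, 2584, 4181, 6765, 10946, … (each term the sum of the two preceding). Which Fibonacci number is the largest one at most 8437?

6765 ≤ 8437 < 10946, so the largest Fibonacci number not exceeding 8437 is 6765.

6765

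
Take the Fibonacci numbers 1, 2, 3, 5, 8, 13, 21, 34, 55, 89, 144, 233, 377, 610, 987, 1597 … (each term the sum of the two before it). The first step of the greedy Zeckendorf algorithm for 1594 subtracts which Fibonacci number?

987

987 ≤ 1594 < 1597, so the largest Fibonacci number not exceeding 1594 is 987.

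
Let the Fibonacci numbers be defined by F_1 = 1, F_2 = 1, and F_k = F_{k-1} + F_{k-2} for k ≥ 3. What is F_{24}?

46368

Iterating the recurrence up to F_{20} = 6765 and F_{19} = 4181:
F_{21} = F_{20} + F_{19} = 6765 + 4181 = 10946
F_{22} = F_{21} + F_{20} = 10946 + 6765 = 17711
F_{23} = F_{22} + F_{21} = 17711 + 10946 = 28657
F_{24} = F_{23} + F_{22} = 28657 + 17711 = 46368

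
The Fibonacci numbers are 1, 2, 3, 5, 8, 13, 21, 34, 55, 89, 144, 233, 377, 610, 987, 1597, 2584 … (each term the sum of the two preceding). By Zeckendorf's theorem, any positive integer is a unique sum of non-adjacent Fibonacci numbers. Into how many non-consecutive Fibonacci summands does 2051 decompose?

Repeatedly subtract the largest Fibonacci number that fits:
take 1597 (≤ 2051); 2051 − 1597 = 454
take 377 (≤ 454); 454 − 377 = 77
take 55 (≤ 77); 77 − 55 = 22
take 21 (≤ 22); 22 − 21 = 1
take 1 (≤ 1); 1 − 1 = 0
2051 = 1597 + 377 + 55 + 21 + 1, which has 5 terms.

5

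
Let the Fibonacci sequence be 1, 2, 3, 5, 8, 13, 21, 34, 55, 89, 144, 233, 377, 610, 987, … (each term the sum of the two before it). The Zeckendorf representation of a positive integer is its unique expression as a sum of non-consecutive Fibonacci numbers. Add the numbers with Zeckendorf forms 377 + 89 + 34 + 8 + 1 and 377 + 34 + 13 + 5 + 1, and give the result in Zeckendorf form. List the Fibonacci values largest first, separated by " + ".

The two numbers are 509 and 430, so their sum is 939.
take 610 (≤ 939); 939 − 610 = 329
take 233 (≤ 329); 329 − 233 = 96
take 89 (≤ 96); 96 − 89 = 7
take 5 (≤ 7); 7 − 5 = 2
take 2 (≤ 2); 2 − 2 = 0

610 + 233 + 89 + 5 + 2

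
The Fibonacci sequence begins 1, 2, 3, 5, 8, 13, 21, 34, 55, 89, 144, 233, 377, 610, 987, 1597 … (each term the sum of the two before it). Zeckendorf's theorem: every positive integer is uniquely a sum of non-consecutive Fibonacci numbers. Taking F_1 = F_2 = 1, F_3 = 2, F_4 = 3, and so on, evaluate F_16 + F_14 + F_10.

1419

F_16 + F_14 + F_10 = 987 + 377 + 55 = 1419.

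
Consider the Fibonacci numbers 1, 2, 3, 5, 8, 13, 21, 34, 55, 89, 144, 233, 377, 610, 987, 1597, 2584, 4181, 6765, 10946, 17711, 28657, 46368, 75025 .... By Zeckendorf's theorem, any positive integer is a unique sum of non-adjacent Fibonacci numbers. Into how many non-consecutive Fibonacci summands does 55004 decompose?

7

Greedily peel off the largest Fibonacci term at each step:
subtract 46368 from 55004: 8636 remains
subtract 6765 from 8636: 1871 remains
subtract 1597 from 1871: 274 remains
subtract 233 from 274: 41 remains
subtract 34 from 41: 7 remains
subtract 5 from 7: 2 remains
subtract 2 from 2: 0 remains
55004 = 46368 + 6765 + 1597 + 233 + 34 + 5 + 2, which has 7 terms.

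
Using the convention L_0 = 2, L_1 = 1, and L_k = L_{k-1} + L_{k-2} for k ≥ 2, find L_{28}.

710647

Iterating the recurrence up to L_{20} = 15127 and L_{19} = 9349:
L_{21} = L_{20} + L_{19} = 15127 + 9349 = 24476
L_{22} = L_{21} + L_{20} = 24476 + 15127 = 39603
L_{23} = L_{22} + L_{21} = 39603 + 24476 = 64079
L_{24} = L_{23} + L_{22} = 64079 + 39603 = 103682
L_{25} = L_{24} + L_{23} = 103682 + 64079 = 167761
L_{26} = L_{25} + L_{24} = 167761 + 103682 = 271443
L_{27} = L_{26} + L_{25} = 271443 + 167761 = 439204
L_{28} = L_{27} + L_{26} = 439204 + 271443 = 710647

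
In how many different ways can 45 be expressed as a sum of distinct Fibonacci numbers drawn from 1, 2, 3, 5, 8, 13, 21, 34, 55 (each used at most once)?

6

Each representation comes from the Zeckendorf form by replacing some F_k with F_{k−1} + F_{k−2} where possible.
45 = 34+8+3 = 34+8+2+1 = 21+13+8+3 = … (3 more), for 6 in all.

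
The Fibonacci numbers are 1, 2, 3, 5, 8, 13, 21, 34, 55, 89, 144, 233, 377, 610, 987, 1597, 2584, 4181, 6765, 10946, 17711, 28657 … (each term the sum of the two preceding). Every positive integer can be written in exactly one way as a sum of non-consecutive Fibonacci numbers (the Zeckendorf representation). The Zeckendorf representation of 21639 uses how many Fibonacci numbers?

Repeatedly subtract the largest Fibonacci number that fits:
largest Fibonacci ≤ 21639 is 17711; 21639 − 17711 = 3928
largest Fibonacci ≤ 3928 is 2584; 3928 − 2584 = 1344
largest Fibonacci ≤ 1344 is 987; 1344 − 987 = 357
largest Fibonacci ≤ 357 is 233; 357 − 233 = 124
largest Fibonacci ≤ 124 is 89; 124 − 89 = 35
largest Fibonacci ≤ 35 is 34; 35 − 34 = 1
largest Fibonacci ≤ 1 is 1; 1 − 1 = 0
21639 = 17711 + 2584 + 987 + 233 + 89 + 34 + 1, which has 7 terms.

7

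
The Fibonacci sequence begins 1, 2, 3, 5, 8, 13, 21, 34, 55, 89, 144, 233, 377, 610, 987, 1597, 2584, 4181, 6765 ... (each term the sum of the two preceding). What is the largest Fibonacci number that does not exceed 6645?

4181 ≤ 6645 < 6765, so the largest Fibonacci number not exceeding 6645 is 4181.

4181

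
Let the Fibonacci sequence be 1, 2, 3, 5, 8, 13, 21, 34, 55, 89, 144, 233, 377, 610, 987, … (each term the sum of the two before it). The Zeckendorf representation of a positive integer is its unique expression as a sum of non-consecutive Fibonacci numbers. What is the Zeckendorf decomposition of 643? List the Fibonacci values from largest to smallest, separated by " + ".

take 610 (≤ 643); 643 − 610 = 33
take 21 (≤ 33); 33 − 21 = 12
take 8 (≤ 12); 12 − 8 = 4
take 3 (≤ 4); 4 − 3 = 1
take 1 (≤ 1); 1 − 1 = 0
So 643 = 610 + 21 + 8 + 3 + 1, with no two terms consecutive in the sequence.

610 + 21 + 8 + 3 + 1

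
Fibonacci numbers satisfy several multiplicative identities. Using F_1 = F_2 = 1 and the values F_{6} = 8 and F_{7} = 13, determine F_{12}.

144

By the doubling identity F_{2k} = F_k(2F_{k+1} − F_k): F_{12} = 8·(2·13 − 8) = 8·18 = 144.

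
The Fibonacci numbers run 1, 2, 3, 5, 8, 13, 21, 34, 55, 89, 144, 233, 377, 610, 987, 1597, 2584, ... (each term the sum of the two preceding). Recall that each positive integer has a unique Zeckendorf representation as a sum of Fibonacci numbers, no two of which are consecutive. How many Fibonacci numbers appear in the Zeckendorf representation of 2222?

4

Greedy algorithm:
largest Fibonacci ≤ 2222 is 1597; 2222 − 1597 = 625
largest Fibonacci ≤ 625 is 610; 625 − 610 = 15
largest Fibonacci ≤ 15 is 13; 15 − 13 = 2
largest Fibonacci ≤ 2 is 2; 2 − 2 = 0
2222 = 1597 + 610 + 13 + 2, which has 4 terms.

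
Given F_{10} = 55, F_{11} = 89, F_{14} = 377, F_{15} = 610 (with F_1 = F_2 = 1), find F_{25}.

By the addition formula F_{m+n} = F_m F_{n+1} + F_{m−1} F_n with m=15, n=10: F_{25} = 610·89 + 377·55 = 54290 + 20735 = 75025.

75025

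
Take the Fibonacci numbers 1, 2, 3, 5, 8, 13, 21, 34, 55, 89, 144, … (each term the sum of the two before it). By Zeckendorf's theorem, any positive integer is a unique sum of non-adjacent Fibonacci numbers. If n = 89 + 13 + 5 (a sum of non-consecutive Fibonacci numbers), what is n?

89 + 13 + 5 = 107.

107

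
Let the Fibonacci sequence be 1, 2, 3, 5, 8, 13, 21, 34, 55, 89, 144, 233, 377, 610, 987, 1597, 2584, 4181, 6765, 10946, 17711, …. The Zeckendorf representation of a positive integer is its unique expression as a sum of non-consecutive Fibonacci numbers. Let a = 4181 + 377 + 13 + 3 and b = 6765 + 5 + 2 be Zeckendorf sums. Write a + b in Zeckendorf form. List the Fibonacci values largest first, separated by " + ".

10946 + 377 + 21 + 2

The two numbers are 4574 and 6772, so their sum is 11346.
Greedy algorithm:
take 10946 (≤ 11346); 11346 − 10946 = 400
take 377 (≤ 400); 400 − 377 = 23
take 21 (≤ 23); 23 − 21 = 2
take 2 (≤ 2); 2 − 2 = 0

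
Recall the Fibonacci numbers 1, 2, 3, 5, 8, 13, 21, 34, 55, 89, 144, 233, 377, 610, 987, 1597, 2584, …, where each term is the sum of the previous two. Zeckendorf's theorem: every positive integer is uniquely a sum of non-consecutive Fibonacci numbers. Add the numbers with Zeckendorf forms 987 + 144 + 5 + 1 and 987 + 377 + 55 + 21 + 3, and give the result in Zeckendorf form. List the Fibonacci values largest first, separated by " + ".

1597 + 610 + 233 + 89 + 34 + 13 + 3 + 1

The two numbers are 1137 and 1443, so their sum is 2580.
largest Fibonacci ≤ 2580 is 1597; 2580 − 1597 = 983
largest Fibonacci ≤ 983 is 610; 983 − 610 = 373
largest Fibonacci ≤ 373 is 233; 373 − 233 = 140
largest Fibonacci ≤ 140 is 89; 140 − 89 = 51
largest Fibonacci ≤ 51 is 34; 51 − 34 = 17
largest Fibonacci ≤ 17 is 13; 17 − 13 = 4
largest Fibonacci ≤ 4 is 3; 4 − 3 = 1
largest Fibonacci ≤ 1 is 1; 1 − 1 = 0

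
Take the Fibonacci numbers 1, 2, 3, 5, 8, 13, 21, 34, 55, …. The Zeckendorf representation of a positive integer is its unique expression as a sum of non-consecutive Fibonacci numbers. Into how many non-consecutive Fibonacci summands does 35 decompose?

take 34 (≤ 35); 35 − 34 = 1
take 1 (≤ 1); 1 − 1 = 0
35 = 34 + 1, which has 2 terms.

2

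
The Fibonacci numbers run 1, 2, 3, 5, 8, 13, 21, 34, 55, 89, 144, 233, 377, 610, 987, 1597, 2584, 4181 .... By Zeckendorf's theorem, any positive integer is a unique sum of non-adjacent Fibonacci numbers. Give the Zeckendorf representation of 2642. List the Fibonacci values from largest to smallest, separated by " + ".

2584 + 55 + 3

Repeatedly subtract the largest Fibonacci number that fits:
2584 ≤ 2642 < 4181, so take 2584; remainder 58
55 ≤ 58 < 89, so take 55; remainder 3
3 ≤ 3 < 5, so take 3; remainder 0
So 2642 = 2584 + 55 + 3, with no two terms consecutive in the sequence.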